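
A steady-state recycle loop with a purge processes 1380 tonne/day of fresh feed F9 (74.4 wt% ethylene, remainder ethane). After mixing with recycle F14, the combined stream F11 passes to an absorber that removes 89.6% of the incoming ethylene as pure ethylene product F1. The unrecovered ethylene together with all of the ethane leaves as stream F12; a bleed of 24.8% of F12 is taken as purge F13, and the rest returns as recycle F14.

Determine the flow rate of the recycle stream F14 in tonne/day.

ethane enters only via F9 and leaves only via the purge: 1380×0.256 = 0.248×(ethane in F12), and the absorber passes all ethane, so ethane in F11 = ethane in F12 = 1424.5 tonne/day.
ethylene in F11: m_A = 1380×0.744 + (1−0.248)·(1−0.896)·m_A, so m_A = 1026.7/0.9218 = 1113.8 tonne/day.
F12 = (1−0.896)×1113.8 + 1424.5 = 1540.4 tonne/day.
Recycle F14 = (1−0.248)×1540.4 = 1158.3 tonne/day.

1158 tonne/day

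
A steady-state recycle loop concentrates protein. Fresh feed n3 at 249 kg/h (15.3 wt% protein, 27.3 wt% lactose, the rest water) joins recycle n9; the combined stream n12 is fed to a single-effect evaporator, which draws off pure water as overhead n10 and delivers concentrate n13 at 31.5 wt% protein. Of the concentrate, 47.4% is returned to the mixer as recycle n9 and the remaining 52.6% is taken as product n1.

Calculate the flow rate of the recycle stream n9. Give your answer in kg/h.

Overall protein balance (none leaves overhead): protein in fresh feed = protein in product, i.e. 249×0.153 = (1−0.474)·n13·0.315.
n13 = 38.097/(0.315×0.526) = 229.93 kg/h.
Recycle n9 = 0.474×229.93 = 108.99 kg/h.

109 kg/h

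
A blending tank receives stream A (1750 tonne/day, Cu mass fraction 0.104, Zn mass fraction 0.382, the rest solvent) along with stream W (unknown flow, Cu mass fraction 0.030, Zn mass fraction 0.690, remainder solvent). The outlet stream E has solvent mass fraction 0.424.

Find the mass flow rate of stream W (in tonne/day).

1094 tonne/day

Let W be the unknown flow. Total out = 1750 + W.
solvent balance: 899.5 + 0.280·W = 0.424·(1750 + W)
(0.280 − 0.424)·W = 0.424×1750 − 899.5 = -157.5
W = -157.5 / -0.144 = 1093.8 tonne/day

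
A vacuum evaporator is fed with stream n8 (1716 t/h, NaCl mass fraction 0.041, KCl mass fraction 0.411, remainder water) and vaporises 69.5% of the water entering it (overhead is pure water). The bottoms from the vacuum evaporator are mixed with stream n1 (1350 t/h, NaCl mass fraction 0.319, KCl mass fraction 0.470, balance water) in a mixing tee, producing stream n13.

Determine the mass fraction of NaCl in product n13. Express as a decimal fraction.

Vapour removed = 0.695×0.548×1716 = 653.56 t/h; concentrate = 1062.4 t/h.
NaCl reaching the mixer = 70.356 (from concentrate) + 1350×0.319 = 501.01 t/h.
Product flow = 1062.4 + 1350 = 2412.4 t/h; NaCl fraction = 0.208.

0.208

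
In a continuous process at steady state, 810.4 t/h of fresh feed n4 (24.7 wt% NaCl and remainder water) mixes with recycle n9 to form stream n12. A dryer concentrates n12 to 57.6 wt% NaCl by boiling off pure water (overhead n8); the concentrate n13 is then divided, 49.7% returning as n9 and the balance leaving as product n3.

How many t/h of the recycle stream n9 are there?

343.4 t/h

Overall NaCl balance (none leaves overhead): NaCl in fresh feed = NaCl in product, i.e. 810.4×0.247 = (1−0.497)·n13·0.576.
n13 = 200.17/(0.576×0.503) = 690.89 t/h.
Recycle n9 = 0.497×690.89 = 343.37 t/h.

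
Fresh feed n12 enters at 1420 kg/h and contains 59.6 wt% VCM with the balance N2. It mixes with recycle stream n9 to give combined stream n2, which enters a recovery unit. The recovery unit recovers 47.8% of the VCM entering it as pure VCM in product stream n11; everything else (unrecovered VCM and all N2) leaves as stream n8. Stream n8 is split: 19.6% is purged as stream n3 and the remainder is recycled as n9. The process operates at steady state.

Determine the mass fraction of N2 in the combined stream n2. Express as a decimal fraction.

N2 enters only via n12 and leaves only via the purge: 1420×0.404 = 0.196×(N2 in n8), and the recovery unit passes all N2, so N2 in n2 = N2 in n8 = 2926.9 kg/h.
VCM in n2: m_A = 1420×0.596 + (1−0.196)·(1−0.478)·m_A, so m_A = 846.32/0.5803 = 1458.4 kg/h.
n2 = 1458.4 + 2926.9 = 4385.3 kg/h.
N2 fraction in n2 = 2926.9/4385.3 = 0.667.

0.667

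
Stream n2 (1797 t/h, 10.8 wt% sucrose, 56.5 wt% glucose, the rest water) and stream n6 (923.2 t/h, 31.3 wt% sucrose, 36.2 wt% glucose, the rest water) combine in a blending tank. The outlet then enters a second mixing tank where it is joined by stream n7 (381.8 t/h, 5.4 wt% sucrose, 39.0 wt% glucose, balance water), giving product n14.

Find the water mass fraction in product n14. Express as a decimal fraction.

Overall, product flow = 3102 t/h.
water in = 1797×0.327 + 923.2×0.325 + 381.8×0.556 = 1099.9 t/h.
water fraction in n14 = 0.355.

0.355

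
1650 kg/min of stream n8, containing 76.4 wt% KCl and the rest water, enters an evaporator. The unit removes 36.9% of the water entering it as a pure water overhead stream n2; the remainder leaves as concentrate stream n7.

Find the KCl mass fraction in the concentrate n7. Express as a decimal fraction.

0.8369

KCl is not removed: 1650×0.764 = 1260.6 kg/min of KCl enters n7.
water entering = 1650×0.236 = 389.4 kg/min; overhead removed = 0.369×389.4 = 143.69 kg/min.
Concentrate = 1650 − 143.69 = 1506.3 kg/min.
Mass fraction = 1260.6/1506.3 = 0.8369.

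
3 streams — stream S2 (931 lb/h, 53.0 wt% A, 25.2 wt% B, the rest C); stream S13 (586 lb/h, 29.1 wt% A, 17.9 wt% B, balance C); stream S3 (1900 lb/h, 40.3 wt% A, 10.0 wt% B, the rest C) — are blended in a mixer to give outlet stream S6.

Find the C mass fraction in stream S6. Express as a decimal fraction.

Total flow out = 931 + 586 + 1900 = 3417 lb/h.
C in = 931×0.218 + 586×0.530 + 1900×0.497 = 1457.8 lb/h.
C mass fraction in S6 = 1457.8/3417 = 0.4266.

0.4266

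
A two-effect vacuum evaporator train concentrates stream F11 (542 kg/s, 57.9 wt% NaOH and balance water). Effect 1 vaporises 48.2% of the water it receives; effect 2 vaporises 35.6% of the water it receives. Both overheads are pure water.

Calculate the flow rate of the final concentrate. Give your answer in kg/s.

389.9 kg/s

water in feed = 542×0.421 = 228.18 kg/s.
After stage 1: water left = (1−0.482)×228.18 = 118.2; stream total = 432.02 kg/s.
After stage 2: water left = (1−0.356)×118.2 = 76.12; final concentrate = 389.94 kg/s.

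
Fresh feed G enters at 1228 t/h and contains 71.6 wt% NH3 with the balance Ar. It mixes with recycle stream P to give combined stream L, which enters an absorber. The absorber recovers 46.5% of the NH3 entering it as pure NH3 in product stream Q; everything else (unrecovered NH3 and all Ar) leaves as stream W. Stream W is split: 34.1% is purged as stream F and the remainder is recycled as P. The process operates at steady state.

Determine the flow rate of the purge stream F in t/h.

596.5 t/h

Ar enters only via G and leaves only via the purge: 1228×0.284 = 0.341×(Ar in W), and the absorber passes all Ar, so Ar in L = Ar in W = 1022.7 t/h.
NH3 in L: m_A = 1228×0.716 + (1−0.341)·(1−0.465)·m_A, so m_A = 879.25/0.6474 = 1358 t/h.
W = (1−0.465)×1358 + 1022.7 = 1749.3 t/h.
Purge F = 0.341×1749.3 = 596.51 t/h.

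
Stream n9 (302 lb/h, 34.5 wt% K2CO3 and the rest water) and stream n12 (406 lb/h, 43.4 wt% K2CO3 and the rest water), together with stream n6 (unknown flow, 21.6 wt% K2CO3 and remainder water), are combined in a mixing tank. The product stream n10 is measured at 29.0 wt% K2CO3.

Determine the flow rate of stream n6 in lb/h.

1015 lb/h

Let n6 be the unknown flow. Total out = 708 + n6.
K2CO3 balance: 280.39 + 0.216·n6 = 0.290·(708 + n6)
(0.216 − 0.290)·n6 = 0.290×708 − 280.39 = -75.074
n6 = -75.074 / -0.074 = 1014.5 lb/h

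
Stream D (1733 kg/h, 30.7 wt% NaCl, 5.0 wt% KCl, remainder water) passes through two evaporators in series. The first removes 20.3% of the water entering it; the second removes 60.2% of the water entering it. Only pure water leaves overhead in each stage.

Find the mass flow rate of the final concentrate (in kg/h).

water in feed = 1733×0.643 = 1114.3 kg/h.
After stage 1: water left = (1−0.203)×1114.3 = 888.11; stream total = 1506.8 kg/h.
After stage 2: water left = (1−0.602)×888.11 = 353.47; final concentrate = 972.15 kg/h.

972.1 kg/h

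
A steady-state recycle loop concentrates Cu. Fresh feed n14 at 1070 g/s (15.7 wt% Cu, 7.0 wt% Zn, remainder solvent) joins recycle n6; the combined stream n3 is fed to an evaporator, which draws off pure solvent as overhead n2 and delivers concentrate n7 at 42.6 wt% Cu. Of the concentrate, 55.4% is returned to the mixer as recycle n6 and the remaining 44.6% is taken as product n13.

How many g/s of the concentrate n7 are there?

884.2 g/s

Overall Cu balance (none leaves overhead): Cu in fresh feed = Cu in product, i.e. 1070×0.157 = (1−0.554)·n7·0.426.
n7 = 167.99/(0.426×0.446) = 884.18 g/s.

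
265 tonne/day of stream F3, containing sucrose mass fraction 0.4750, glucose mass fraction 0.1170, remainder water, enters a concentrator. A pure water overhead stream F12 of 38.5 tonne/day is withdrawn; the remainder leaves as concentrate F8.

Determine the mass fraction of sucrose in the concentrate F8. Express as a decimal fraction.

0.5557

sucrose is not removed: 265×0.475 = 125.88 tonne/day of sucrose enters F8.
Concentrate = 265 − 38.5 = 226.5 tonne/day.
Mass fraction = 125.88/226.5 = 0.5557.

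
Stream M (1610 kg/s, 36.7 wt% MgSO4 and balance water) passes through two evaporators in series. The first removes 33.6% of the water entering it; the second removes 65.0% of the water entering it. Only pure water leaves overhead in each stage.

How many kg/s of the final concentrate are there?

827.7 kg/s

water in feed = 1610×0.633 = 1019.1 kg/s.
After stage 1: water left = (1−0.336)×1019.1 = 676.7; stream total = 1267.6 kg/s.
After stage 2: water left = (1−0.650)×676.7 = 236.85; final concentrate = 827.72 kg/s.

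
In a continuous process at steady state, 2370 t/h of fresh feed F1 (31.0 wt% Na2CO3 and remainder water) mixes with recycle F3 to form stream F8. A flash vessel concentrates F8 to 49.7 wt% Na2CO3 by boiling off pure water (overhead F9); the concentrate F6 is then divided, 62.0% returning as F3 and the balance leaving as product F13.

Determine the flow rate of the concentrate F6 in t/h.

3890 t/h

Overall Na2CO3 balance (none leaves overhead): Na2CO3 in fresh feed = Na2CO3 in product, i.e. 2370×0.310 = (1−0.620)·F6·0.497.
F6 = 734.7/(0.497×0.380) = 3890.2 t/h.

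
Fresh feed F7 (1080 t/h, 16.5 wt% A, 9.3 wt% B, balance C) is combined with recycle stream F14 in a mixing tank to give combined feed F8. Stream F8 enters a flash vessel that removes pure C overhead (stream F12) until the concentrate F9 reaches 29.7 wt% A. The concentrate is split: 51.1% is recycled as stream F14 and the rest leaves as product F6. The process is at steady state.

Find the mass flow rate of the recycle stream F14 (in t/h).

Overall A balance (none leaves overhead): A in fresh feed = A in product, i.e. 1080×0.165 = (1−0.511)·F9·0.297.
F9 = 178.2/(0.297×0.489) = 1227 t/h.
Recycle F14 = 0.511×1227 = 626.99 t/h.

627 t/h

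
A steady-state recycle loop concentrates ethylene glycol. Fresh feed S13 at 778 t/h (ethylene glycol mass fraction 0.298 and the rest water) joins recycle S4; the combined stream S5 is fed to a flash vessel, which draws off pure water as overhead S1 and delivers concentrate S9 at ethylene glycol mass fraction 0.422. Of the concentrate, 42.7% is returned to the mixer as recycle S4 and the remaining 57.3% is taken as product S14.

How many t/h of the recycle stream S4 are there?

Overall ethylene glycol balance (none leaves overhead): ethylene glycol in fresh feed = ethylene glycol in product, i.e. 778×0.298 = (1−0.427)·S9·0.422.
S9 = 231.84/(0.422×0.573) = 958.8 t/h.
Recycle S4 = 0.427×958.8 = 409.41 t/h.

409.4 t/h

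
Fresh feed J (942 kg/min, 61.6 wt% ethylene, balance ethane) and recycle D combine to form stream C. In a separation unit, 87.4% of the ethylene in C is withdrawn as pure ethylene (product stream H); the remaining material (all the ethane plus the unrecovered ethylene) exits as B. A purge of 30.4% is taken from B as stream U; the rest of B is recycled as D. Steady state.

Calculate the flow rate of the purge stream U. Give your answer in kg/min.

ethane enters only via J and leaves only via the purge: 942×0.384 = 0.304×(ethane in B), and the separation unit passes all ethane, so ethane in C = ethane in B = 1189.9 kg/min.
ethylene in C: m_A = 942×0.616 + (1−0.304)·(1−0.874)·m_A, so m_A = 580.27/0.9123 = 636.05 kg/min.
B = (1−0.874)×636.05 + 1189.9 = 1270 kg/min.
Purge U = 0.304×1270 = 386.09 kg/min.

386.1 kg/min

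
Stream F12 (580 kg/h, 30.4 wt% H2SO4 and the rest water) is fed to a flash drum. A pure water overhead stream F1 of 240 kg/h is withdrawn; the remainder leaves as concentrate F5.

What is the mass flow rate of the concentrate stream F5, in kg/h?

Concentrate = 580 − 240 = 340 kg/h.

340 kg/h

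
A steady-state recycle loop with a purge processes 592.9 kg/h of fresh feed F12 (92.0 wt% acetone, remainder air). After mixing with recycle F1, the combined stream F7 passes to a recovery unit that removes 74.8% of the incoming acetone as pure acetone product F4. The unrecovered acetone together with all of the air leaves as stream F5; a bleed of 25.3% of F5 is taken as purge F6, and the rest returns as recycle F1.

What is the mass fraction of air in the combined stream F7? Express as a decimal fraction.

air enters only via F12 and leaves only via the purge: 592.9×0.080 = 0.253×(air in F5), and the recovery unit passes all air, so air in F7 = air in F5 = 187.48 kg/h.
acetone in F7: m_A = 592.9×0.920 + (1−0.253)·(1−0.748)·m_A, so m_A = 545.47/0.8118 = 671.96 kg/h.
F7 = 671.96 + 187.48 = 859.44 kg/h.
air fraction in F7 = 187.48/859.44 = 0.218.

0.218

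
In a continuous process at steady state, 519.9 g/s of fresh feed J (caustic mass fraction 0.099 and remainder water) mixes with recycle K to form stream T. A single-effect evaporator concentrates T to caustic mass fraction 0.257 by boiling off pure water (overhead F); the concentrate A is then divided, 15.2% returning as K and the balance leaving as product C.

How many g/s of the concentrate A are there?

Overall caustic balance (none leaves overhead): caustic in fresh feed = caustic in product, i.e. 519.9×0.099 = (1−0.152)·A·0.257.
A = 51.47/(0.257×0.848) = 236.17 g/s.

236.2 g/s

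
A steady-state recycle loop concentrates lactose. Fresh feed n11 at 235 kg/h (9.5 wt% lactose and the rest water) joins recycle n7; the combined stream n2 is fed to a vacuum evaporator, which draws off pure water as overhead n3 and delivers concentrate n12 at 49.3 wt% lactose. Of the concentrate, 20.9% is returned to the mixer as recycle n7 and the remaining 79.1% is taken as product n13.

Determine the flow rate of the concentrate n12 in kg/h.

Overall lactose balance (none leaves overhead): lactose in fresh feed = lactose in product, i.e. 235×0.095 = (1−0.209)·n12·0.493.
n12 = 22.325/(0.493×0.791) = 57.249 kg/h.

57.25 kg/h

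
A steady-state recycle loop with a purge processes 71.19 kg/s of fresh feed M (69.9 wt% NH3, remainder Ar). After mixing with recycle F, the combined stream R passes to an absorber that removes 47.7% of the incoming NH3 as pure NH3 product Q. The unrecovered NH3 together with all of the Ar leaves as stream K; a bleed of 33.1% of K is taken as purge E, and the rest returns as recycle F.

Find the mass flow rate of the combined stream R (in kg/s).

Ar enters only via M and leaves only via the purge: 71.19×0.301 = 0.331×(Ar in K), and the absorber passes all Ar, so Ar in R = Ar in K = 64.738 kg/s.
NH3 in R: m_A = 71.19×0.699 + (1−0.331)·(1−0.477)·m_A, so m_A = 49.762/0.6501 = 76.543 kg/s.
R = 76.543 + 64.738 = 141.28 kg/s.

141.3 kg/s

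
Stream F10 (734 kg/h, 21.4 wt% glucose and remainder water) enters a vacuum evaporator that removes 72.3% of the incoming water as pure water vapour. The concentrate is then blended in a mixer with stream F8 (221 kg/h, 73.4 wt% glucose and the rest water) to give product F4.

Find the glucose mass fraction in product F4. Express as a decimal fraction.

Vapour removed = 0.723×0.786×734 = 417.12 kg/h; concentrate = 316.88 kg/h.
glucose reaching the mixer = 157.08 (from concentrate) + 221×0.734 = 319.29 kg/h.
Product flow = 316.88 + 221 = 537.88 kg/h; glucose fraction = 0.5936.

0.5936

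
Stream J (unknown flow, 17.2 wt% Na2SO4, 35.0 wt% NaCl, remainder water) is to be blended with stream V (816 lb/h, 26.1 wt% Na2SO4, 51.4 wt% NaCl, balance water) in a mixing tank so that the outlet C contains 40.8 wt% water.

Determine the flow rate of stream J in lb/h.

Let J be the unknown flow. Total out = 816 + J.
water balance: 183.6 + 0.478·J = 0.408·(816 + J)
(0.478 − 0.408)·J = 0.408×816 − 183.6 = 149.33
J = 149.33 / 0.070 = 2133.3 lb/h

2133 lb/h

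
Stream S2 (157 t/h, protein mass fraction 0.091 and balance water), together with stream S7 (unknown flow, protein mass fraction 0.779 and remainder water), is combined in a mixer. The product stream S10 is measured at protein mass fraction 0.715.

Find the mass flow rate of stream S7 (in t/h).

Let S7 be the unknown flow. Total out = 157 + S7.
protein balance: 14.287 + 0.779·S7 = 0.715·(157 + S7)
(0.779 − 0.715)·S7 = 0.715×157 − 14.287 = 97.968
S7 = 97.968 / 0.064 = 1530.7 t/h

1531 t/h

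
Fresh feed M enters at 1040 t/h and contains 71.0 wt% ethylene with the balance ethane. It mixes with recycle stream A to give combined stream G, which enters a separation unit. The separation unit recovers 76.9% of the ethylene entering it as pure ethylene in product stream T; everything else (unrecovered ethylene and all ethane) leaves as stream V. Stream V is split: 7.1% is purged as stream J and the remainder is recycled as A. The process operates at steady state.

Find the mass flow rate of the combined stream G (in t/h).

5188 t/h

ethane enters only via M and leaves only via the purge: 1040×0.290 = 0.071×(ethane in V), and the separation unit passes all ethane, so ethane in G = ethane in V = 4247.9 t/h.
ethylene in G: m_A = 1040×0.710 + (1−0.071)·(1−0.769)·m_A, so m_A = 738.4/0.7854 = 940.16 t/h.
G = 940.16 + 4247.9 = 5188 t/h.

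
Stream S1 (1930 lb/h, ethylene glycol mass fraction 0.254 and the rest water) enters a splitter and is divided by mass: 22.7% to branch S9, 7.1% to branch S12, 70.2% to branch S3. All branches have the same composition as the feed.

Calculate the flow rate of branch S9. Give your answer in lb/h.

438.1 lb/h

Branch S9 flow = 0.227×1930 = 438.11 lb/h.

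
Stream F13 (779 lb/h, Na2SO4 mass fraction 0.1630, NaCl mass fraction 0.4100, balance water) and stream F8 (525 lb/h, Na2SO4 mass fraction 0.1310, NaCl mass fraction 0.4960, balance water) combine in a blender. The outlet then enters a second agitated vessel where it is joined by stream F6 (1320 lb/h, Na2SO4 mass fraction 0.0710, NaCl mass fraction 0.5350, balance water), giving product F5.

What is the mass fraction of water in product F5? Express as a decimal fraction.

0.3996

Overall, product flow = 2624 lb/h.
water in = 779×0.427 + 525×0.373 + 1320×0.394 = 1048.5 lb/h.
water fraction in F5 = 0.3996.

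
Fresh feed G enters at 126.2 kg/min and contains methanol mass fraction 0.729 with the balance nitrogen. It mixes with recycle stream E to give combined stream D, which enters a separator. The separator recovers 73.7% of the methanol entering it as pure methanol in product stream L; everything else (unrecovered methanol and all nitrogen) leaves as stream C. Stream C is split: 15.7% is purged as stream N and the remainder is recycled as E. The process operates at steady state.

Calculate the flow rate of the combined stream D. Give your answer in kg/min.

336 kg/min

nitrogen enters only via G and leaves only via the purge: 126.2×0.271 = 0.157×(nitrogen in C), and the separator passes all nitrogen, so nitrogen in D = nitrogen in C = 217.84 kg/min.
methanol in D: m_A = 126.2×0.729 + (1−0.157)·(1−0.737)·m_A, so m_A = 92/0.7783 = 118.21 kg/min.
D = 118.21 + 217.84 = 336.04 kg/min.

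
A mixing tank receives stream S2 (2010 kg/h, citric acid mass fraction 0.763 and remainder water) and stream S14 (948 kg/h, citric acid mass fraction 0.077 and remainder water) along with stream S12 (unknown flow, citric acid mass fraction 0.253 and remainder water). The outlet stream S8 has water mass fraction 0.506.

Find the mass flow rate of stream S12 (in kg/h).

Let S12 be the unknown flow. Total out = 2958 + S12.
water balance: 1351.4 + 0.747·S12 = 0.506·(2958 + S12)
(0.747 − 0.506)·S12 = 0.506×2958 − 1351.4 = 145.37
S12 = 145.37 / 0.241 = 603.21 kg/h

603.2 kg/h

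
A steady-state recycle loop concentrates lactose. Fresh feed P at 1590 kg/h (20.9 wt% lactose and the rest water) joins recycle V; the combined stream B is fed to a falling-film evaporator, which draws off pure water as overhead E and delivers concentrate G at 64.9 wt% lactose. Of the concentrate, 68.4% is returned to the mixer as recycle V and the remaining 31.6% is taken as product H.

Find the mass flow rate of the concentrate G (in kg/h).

1620 kg/h

Overall lactose balance (none leaves overhead): lactose in fresh feed = lactose in product, i.e. 1590×0.209 = (1−0.684)·G·0.649.
G = 332.31/(0.649×0.316) = 1620.4 kg/h.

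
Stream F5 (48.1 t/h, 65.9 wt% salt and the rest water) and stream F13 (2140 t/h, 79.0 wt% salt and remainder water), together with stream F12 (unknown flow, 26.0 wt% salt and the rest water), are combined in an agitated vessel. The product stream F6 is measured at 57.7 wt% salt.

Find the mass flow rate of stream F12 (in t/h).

Let F12 be the unknown flow. Total out = 2188.1 + F12.
salt balance: 1722.3 + 0.260·F12 = 0.577·(2188.1 + F12)
(0.260 − 0.577)·F12 = 0.577×2188.1 − 1722.3 = -459.76
F12 = -459.76 / -0.317 = 1450.4 t/h

1450 t/h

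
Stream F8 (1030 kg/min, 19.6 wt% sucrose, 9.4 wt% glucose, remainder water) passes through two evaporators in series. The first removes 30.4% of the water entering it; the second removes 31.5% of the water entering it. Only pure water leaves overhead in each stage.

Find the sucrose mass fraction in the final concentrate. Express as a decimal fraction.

water in feed = 1030×0.710 = 731.3 kg/min.
After stage 1: water left = (1−0.304)×731.3 = 508.98; stream total = 807.68 kg/min.
After stage 2: water left = (1−0.315)×508.98 = 348.65; final concentrate = 647.35 kg/min.
sucrose fraction = 201.88/647.35 = 0.312.

0.312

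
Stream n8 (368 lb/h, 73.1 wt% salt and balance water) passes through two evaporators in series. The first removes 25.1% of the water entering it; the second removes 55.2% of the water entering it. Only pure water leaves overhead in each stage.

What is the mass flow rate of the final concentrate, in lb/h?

water in feed = 368×0.269 = 98.992 lb/h.
After stage 1: water left = (1−0.251)×98.992 = 74.145; stream total = 343.15 lb/h.
After stage 2: water left = (1−0.552)×74.145 = 33.217; final concentrate = 302.22 lb/h.

302.2 lb/h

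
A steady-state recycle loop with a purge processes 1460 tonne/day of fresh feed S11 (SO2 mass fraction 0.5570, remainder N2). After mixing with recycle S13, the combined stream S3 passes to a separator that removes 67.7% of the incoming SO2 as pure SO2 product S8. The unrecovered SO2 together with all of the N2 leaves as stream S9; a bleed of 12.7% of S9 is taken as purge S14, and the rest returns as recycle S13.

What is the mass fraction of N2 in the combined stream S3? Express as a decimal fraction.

0.8181

N2 enters only via S11 and leaves only via the purge: 1460×0.443 = 0.127×(N2 in S9), and the separator passes all N2, so N2 in S3 = N2 in S9 = 5092.8 tonne/day.
SO2 in S3: m_A = 1460×0.557 + (1−0.127)·(1−0.677)·m_A, so m_A = 813.22/0.7180 = 1132.6 tonne/day.
S3 = 1132.6 + 5092.8 = 6225.3 tonne/day.
N2 fraction in S3 = 5092.8/6225.3 = 0.8181.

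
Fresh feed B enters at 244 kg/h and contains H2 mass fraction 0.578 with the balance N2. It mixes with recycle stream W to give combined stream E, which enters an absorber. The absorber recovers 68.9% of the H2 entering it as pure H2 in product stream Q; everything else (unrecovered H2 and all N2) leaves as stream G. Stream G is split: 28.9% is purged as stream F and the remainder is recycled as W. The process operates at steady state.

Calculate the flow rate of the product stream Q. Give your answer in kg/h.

124.8 kg/h

H2 in E: m_A = 244×0.578 + (1−0.289)·(1−0.689)·m_A, so m_A = 141.03/0.7789 = 181.07 kg/h.
Product Q = 0.689×181.07 = 124.76 kg/h.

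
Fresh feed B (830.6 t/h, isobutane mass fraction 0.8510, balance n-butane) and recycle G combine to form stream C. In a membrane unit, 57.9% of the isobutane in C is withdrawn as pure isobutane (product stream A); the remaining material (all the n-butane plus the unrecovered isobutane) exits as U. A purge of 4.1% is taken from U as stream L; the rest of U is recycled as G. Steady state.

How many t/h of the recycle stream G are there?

3373 t/h

n-butane enters only via B and leaves only via the purge: 830.6×0.149 = 0.041×(n-butane in U), and the membrane unit passes all n-butane, so n-butane in C = n-butane in U = 3018.5 t/h.
isobutane in C: m_A = 830.6×0.851 + (1−0.041)·(1−0.579)·m_A, so m_A = 706.84/0.5963 = 1185.5 t/h.
U = (1−0.579)×1185.5 + 3018.5 = 3517.6 t/h.
Recycle G = (1−0.041)×3517.6 = 3373.4 t/h.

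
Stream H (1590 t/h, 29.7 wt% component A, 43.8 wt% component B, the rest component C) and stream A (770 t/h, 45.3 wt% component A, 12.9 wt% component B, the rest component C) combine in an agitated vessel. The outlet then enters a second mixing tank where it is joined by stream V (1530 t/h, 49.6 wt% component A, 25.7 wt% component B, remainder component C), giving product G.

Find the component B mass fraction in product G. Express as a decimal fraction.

Overall, product flow = 3890 t/h.
component B in = 1590×0.438 + 770×0.129 + 1530×0.257 = 1189 t/h.
component B fraction in G = 0.306.

0.306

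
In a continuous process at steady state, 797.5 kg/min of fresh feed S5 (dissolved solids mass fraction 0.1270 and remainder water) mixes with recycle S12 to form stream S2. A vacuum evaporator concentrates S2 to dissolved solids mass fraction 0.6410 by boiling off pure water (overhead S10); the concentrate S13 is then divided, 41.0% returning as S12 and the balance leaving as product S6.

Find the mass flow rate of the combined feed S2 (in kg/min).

Overall dissolved solids balance (none leaves overhead): dissolved solids in fresh feed = dissolved solids in product, i.e. 797.5×0.127 = (1−0.410)·S13·0.641.
S13 = 101.28/(0.641×0.590) = 267.81 kg/min.
Recycle S12 = 0.410×267.81 = 109.8 kg/min.
Combined feed S2 = 797.5 + 109.8 = 907.3 kg/min.

907.3 kg/min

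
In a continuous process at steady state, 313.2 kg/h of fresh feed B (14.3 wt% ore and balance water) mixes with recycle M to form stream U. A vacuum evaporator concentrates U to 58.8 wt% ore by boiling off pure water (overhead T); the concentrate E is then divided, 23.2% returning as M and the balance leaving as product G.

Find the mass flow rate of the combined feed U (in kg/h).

Overall ore balance (none leaves overhead): ore in fresh feed = ore in product, i.e. 313.2×0.143 = (1−0.232)·E·0.588.
E = 44.788/(0.588×0.768) = 99.179 kg/h.
Recycle M = 0.232×99.179 = 23.01 kg/h.
Combined feed U = 313.2 + 23.01 = 336.21 kg/h.

336.2 kg/h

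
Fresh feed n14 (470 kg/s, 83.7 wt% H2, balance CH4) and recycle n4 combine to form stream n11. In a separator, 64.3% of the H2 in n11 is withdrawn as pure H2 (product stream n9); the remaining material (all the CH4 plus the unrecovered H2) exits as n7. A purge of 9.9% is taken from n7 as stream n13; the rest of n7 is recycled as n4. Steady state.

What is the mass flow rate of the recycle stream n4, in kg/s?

CH4 enters only via n14 and leaves only via the purge: 470×0.163 = 0.099×(CH4 in n7), and the separator passes all CH4, so CH4 in n11 = CH4 in n7 = 773.84 kg/s.
H2 in n11: m_A = 470×0.837 + (1−0.099)·(1−0.643)·m_A, so m_A = 393.39/0.6783 = 579.93 kg/s.
n7 = (1−0.643)×579.93 + 773.84 = 980.87 kg/s.
Recycle n4 = (1−0.099)×980.87 = 883.77 kg/s.

883.8 kg/s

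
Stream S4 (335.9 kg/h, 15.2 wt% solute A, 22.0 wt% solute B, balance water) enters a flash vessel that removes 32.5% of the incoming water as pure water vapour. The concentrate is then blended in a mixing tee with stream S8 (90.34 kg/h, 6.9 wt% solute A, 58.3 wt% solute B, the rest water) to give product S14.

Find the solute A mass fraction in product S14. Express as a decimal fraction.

0.160

Vapour removed = 0.325×0.628×335.9 = 68.557 kg/h; concentrate = 267.34 kg/h.
solute A reaching the mixer = 51.057 (from concentrate) + 90.34×0.069 = 57.29 kg/h.
Product flow = 267.34 + 90.34 = 357.68 kg/h; solute A fraction = 0.160.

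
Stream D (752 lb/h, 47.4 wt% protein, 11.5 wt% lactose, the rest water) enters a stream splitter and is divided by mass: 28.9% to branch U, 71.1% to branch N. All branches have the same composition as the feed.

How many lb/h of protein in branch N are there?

253.4 lb/h

Branch N total = 0.711×752 = 534.67 lb/h.
protein in N = 0.474×534.67 = 253.43 lb/h.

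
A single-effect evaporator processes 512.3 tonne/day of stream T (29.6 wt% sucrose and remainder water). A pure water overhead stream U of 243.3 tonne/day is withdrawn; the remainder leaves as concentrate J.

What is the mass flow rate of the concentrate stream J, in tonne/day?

Concentrate = 512.3 − 243.3 = 269 tonne/day.

269 tonne/day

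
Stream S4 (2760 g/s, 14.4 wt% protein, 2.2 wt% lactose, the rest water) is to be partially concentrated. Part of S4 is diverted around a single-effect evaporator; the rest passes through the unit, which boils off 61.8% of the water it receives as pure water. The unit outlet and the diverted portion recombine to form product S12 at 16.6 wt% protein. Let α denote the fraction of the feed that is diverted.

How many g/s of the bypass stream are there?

2050 g/s

All 2760×0.144 = 397.44 g/s of protein reaches S12, so S12 = 397.44/0.166 = 2394.2 g/s and vapour = 365.78 g/s.
The evaporator receives (1−α)·2760 of feed at 0.834 water and removes 0.618 of that water:
0.618×0.834×(1−α)×2760 = 365.78
(1−α) = 365.78/1422.5 = 0.2571;  α = 0.7429.
Bypass flow = 0.7429×2760 = 2050.3 g/s.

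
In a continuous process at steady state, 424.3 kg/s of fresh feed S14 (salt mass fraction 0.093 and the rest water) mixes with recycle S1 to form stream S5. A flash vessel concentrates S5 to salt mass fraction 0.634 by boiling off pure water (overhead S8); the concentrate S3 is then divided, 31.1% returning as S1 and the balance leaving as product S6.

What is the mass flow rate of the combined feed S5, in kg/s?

452.4 kg/s

Overall salt balance (none leaves overhead): salt in fresh feed = salt in product, i.e. 424.3×0.093 = (1−0.311)·S3·0.634.
S3 = 39.46/(0.634×0.689) = 90.333 kg/s.
Recycle S1 = 0.311×90.333 = 28.094 kg/s.
Combined feed S5 = 424.3 + 28.094 = 452.39 kg/s.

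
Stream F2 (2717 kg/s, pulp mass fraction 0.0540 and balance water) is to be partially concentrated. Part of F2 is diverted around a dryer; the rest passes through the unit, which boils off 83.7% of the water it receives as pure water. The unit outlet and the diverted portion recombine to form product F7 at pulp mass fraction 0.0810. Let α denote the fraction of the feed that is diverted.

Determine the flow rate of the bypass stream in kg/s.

1573 kg/s

All 2717×0.054 = 146.72 kg/s of pulp reaches F7, so F7 = 146.72/0.081 = 1811.3 kg/s and vapour = 905.67 kg/s.
The evaporator receives (1−α)·2717 of feed at 0.946 water and removes 0.837 of that water:
0.837×0.946×(1−α)×2717 = 905.67
(1−α) = 905.67/2151.3 = 0.4210;  α = 0.5790.
Bypass flow = 0.5790×2717 = 1573.2 kg/s.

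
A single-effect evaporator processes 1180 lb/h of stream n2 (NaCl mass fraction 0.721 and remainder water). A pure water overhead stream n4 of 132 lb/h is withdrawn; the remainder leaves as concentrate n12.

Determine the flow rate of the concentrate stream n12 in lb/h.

Concentrate = 1180 − 132 = 1048 lb/h.

1048 lb/h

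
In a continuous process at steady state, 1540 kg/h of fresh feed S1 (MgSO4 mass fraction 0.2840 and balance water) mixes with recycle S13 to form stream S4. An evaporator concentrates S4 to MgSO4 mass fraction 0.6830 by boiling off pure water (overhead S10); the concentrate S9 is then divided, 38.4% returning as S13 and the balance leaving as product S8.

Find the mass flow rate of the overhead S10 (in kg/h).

Overall MgSO4 balance (none leaves overhead): MgSO4 in fresh feed = MgSO4 in product, i.e. 1540×0.284 = (1−0.384)·S9·0.683.
S9 = 437.36/(0.683×0.616) = 1039.5 kg/h.
Recycle S13 = 0.384×1039.5 = 399.18 kg/h.
Combined feed S4 = 1540 + 399.18 = 1939.2 kg/h.
Overhead S10 = S4 − S9 = 1939.2 − 1039.5 = 899.65 kg/h.

899.6 kg/h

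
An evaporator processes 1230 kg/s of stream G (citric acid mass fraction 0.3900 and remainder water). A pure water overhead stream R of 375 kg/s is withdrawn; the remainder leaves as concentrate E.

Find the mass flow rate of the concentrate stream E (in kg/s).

Concentrate = 1230 − 375 = 855 kg/s.

855 kg/s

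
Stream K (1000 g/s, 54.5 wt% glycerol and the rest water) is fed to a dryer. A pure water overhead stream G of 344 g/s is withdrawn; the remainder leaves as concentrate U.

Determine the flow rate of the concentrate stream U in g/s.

Concentrate = 1000 − 344 = 656 g/s.

656 g/s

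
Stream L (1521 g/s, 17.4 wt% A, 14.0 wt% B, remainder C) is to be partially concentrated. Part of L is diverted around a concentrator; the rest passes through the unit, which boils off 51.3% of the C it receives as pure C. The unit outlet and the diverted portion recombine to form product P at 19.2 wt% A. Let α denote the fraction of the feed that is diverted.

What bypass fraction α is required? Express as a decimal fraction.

0.734

All 1521×0.174 = 264.65 g/s of A reaches P, so P = 264.65/0.192 = 1378.4 g/s and vapour = 142.59 g/s.
The evaporator receives (1−α)·1521 of feed at 0.686 C and removes 0.513 of that C:
0.513×0.686×(1−α)×1521 = 142.59
(1−α) = 142.59/535.27 = 0.2664;  α = 0.7336.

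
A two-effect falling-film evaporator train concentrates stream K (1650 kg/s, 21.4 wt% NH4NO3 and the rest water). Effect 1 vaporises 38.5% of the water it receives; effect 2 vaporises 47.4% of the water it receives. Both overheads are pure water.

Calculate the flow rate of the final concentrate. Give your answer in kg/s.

772.6 kg/s

water in feed = 1650×0.786 = 1296.9 kg/s.
After stage 1: water left = (1−0.385)×1296.9 = 797.59; stream total = 1150.7 kg/s.
After stage 2: water left = (1−0.474)×797.59 = 419.53; final concentrate = 772.63 kg/s.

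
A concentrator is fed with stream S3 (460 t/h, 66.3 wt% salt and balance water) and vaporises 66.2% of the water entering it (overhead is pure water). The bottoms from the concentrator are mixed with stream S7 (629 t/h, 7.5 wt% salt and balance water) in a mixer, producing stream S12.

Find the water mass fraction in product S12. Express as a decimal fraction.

Vapour removed = 0.662×0.337×460 = 102.62 t/h; concentrate = 357.38 t/h.
water reaching the mixer = 52.397 (from concentrate) + 629×0.925 = 634.22 t/h.
Product flow = 357.38 + 629 = 986.38 t/h; water fraction = 0.643.

0.643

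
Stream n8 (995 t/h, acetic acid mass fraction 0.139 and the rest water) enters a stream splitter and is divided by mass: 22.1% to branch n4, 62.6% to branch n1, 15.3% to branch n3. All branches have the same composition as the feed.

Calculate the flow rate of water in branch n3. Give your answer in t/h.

Branch n3 total = 0.153×995 = 152.23 t/h.
water in n3 = 0.861×152.23 = 131.07 t/h.

131.1 t/h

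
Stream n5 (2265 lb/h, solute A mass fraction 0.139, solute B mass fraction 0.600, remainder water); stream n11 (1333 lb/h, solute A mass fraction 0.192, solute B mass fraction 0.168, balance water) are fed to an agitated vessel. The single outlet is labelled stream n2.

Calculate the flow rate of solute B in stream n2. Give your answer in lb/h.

solute B out = solute B in = 2265×0.600 + 1333×0.168 = 1582.9 lb/h.

1583 lb/h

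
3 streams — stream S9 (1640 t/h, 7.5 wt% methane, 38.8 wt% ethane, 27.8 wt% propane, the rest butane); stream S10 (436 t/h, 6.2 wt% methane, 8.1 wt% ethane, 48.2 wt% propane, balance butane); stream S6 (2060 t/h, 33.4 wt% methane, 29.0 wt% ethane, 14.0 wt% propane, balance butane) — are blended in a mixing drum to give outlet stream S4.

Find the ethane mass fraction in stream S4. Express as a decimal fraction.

0.307

Total flow out = 1640 + 436 + 2060 = 4136 t/h.
ethane in = 1640×0.388 + 436×0.081 + 2060×0.290 = 1269 t/h.
ethane mass fraction in S4 = 1269/4136 = 0.307.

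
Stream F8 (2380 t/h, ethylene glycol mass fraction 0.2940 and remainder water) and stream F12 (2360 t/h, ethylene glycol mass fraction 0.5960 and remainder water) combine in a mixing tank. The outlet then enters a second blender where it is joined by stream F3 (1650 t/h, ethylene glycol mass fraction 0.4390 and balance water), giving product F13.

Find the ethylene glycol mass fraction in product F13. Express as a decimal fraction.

Overall, product flow = 6390 t/h.
ethylene glycol in = 2380×0.294 + 2360×0.596 + 1650×0.439 = 2830.6 t/h.
ethylene glycol fraction in F13 = 0.4430.

0.4430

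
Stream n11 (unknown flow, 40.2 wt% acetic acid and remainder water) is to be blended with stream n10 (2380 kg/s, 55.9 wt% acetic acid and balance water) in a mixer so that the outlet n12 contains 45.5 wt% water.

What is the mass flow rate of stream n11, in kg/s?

Let n11 be the unknown flow. Total out = 2380 + n11.
water balance: 1049.6 + 0.598·n11 = 0.455·(2380 + n11)
(0.598 − 0.455)·n11 = 0.455×2380 − 1049.6 = 33.32
n11 = 33.32 / 0.143 = 233.01 kg/s

233 kg/s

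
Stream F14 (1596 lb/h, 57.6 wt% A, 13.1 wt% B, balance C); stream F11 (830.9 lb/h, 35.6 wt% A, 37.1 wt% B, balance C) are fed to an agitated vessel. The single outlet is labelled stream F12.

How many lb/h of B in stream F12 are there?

517.3 lb/h

B out = B in = 1596×0.131 + 830.9×0.371 = 517.34 lb/h.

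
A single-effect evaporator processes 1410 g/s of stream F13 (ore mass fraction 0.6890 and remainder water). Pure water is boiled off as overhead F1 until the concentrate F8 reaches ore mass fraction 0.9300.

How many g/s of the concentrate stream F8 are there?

ore is conserved: 1410×0.689 = 971.49 g/s all reports to the concentrate.
Concentrate = 971.49/(target fraction) = 1044.6 g/s.

1045 g/s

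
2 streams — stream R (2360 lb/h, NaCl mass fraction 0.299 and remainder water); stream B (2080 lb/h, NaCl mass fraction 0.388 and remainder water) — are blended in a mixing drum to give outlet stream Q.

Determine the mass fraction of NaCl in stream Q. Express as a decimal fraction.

Total flow out = 2360 + 2080 = 4440 lb/h.
NaCl in = 2360×0.299 + 2080×0.388 = 1512.7 lb/h.
NaCl mass fraction in Q = 1512.7/4440 = 0.341.

0.341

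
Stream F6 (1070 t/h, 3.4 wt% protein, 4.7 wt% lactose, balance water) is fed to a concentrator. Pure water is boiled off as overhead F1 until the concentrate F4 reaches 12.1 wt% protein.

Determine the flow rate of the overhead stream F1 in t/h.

protein is conserved: 1070×0.034 = 36.38 t/h all reports to the concentrate.
Concentrate = 36.38/(target fraction) = 300.66 t/h.
Overhead = 1070 − 300.66 = 769.34 t/h.

769.3 t/h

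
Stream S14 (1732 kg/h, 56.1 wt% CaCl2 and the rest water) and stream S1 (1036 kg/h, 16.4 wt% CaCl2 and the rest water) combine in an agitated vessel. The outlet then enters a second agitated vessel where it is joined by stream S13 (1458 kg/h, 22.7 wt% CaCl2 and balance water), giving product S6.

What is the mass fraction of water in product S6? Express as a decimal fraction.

0.652

Overall, product flow = 4226 kg/h.
water in = 1732×0.439 + 1036×0.836 + 1458×0.773 = 2753.5 kg/h.
water fraction in S6 = 0.652.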